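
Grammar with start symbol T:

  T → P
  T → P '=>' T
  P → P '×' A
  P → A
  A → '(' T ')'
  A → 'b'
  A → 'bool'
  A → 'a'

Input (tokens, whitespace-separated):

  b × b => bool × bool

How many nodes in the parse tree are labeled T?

[T [P [P [A b]] × [A b]] => [T [P [P [A bool]] × [A bool]]]]

2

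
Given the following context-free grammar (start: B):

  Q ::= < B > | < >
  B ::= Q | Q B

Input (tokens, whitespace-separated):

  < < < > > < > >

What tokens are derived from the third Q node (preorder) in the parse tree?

< >

[B [Q < [B [Q < [B [Q < >]] >] [B [Q < >]]] >]]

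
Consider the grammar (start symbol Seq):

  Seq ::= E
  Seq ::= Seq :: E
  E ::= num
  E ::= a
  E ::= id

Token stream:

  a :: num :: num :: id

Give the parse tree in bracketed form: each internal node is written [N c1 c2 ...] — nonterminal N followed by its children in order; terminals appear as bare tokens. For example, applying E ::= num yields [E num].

Seq
Seq :: E
Seq :: E :: E
Seq :: E :: E :: E
E :: E :: E :: E
a :: E :: E :: E
a :: num :: E :: E
a :: num :: num :: E
a :: num :: num :: id

[Seq [Seq [Seq [Seq [E a]] :: [E num]] :: [E num]] :: [E id]]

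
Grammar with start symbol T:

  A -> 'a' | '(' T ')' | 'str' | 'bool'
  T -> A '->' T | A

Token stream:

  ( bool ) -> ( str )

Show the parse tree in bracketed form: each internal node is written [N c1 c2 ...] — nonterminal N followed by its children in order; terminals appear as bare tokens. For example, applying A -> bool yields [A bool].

[T [A ( [T [A bool]] )] -> [T [A ( [T [A str]] )]]]

T
A -> T
( T ) -> T
( A ) -> T
( bool ) -> T
( bool ) -> A
( bool ) -> ( T )
( bool ) -> ( A )
( bool ) -> ( str )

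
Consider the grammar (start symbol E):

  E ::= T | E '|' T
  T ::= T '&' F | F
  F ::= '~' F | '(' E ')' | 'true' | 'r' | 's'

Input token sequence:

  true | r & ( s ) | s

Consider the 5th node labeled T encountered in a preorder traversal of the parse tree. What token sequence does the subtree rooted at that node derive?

s

[E [E [E [T [F true]]] | [T [T [F r]] & [F ( [E [T [F s]]] )]]] | [T [F s]]]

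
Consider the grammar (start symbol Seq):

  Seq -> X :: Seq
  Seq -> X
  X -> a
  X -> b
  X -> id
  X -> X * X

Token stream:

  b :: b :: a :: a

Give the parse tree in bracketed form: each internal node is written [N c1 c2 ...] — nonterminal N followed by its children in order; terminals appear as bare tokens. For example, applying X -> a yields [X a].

[Seq [X b] :: [Seq [X b] :: [Seq [X a] :: [Seq [X a]]]]]

Seq
X :: Seq
b :: Seq
b :: X :: Seq
b :: b :: Seq
b :: b :: X :: Seq
b :: b :: a :: Seq
b :: b :: a :: X
b :: b :: a :: a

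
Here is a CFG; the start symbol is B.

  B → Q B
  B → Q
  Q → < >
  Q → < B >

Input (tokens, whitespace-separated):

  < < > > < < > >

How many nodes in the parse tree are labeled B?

4

[B [Q < [B [Q < >]] >] [B [Q < [B [Q < >]] >]]]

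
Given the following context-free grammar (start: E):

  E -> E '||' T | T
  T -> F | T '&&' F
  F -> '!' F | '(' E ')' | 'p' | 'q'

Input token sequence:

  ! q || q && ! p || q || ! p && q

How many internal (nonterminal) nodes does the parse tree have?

[E [E [E [E [T [F ! [F q]]]] || [T [T [F q]] && [F ! [F p]]]] || [T [F q]]] || [T [T [F ! [F p]]] && [F q]]]

19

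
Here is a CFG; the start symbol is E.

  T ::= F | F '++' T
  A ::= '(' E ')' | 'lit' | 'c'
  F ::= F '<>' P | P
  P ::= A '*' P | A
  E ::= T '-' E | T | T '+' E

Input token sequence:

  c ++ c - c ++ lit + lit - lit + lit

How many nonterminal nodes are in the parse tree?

33

[E [T [F [P [A c]]] ++ [T [F [P [A c]]]]] - [E [T [F [P [A c]]] ++ [T [F [P [A lit]]]]] + [E [T [F [P [A lit]]]] - [E [T [F [P [A lit]]]] + [E [T [F [P [A lit]]]]]]]]]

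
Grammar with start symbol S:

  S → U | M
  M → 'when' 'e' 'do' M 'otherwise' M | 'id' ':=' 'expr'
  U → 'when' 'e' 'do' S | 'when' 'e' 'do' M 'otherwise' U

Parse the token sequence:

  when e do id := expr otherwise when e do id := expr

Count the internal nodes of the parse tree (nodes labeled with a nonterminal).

[S [U when e do [M id := expr] otherwise [U when e do [S [M id := expr]]]]]

6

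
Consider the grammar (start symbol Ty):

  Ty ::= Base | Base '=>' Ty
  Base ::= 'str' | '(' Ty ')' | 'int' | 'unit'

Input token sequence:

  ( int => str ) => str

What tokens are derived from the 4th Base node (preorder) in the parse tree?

str

[Ty [Base ( [Ty [Base int] => [Ty [Base str]]] )] => [Ty [Base str]]]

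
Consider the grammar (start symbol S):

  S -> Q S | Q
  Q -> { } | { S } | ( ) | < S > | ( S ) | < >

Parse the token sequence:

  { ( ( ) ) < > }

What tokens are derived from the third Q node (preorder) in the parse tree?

[S [Q { [S [Q ( [S [Q ( )]] )] [S [Q < >]]] }]]

( )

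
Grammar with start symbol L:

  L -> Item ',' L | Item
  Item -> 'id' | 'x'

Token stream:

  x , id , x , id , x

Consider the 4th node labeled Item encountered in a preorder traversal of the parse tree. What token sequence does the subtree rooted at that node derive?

[L [Item x] , [L [Item id] , [L [Item x] , [L [Item id] , [L [Item x]]]]]]

id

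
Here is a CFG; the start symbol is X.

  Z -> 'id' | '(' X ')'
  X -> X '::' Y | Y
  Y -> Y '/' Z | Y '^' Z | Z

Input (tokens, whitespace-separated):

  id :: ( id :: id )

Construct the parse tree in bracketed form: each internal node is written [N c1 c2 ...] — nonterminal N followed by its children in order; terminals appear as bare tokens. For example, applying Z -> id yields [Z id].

X
X :: Y
Y :: Y
Z :: Y
id :: Y
id :: Z
id :: ( X )
id :: ( X :: Y )
id :: ( Y :: Y )
id :: ( Z :: Y )
id :: ( id :: Y )
id :: ( id :: Z )
id :: ( id :: id )

[X [X [Y [Z id]]] :: [Y [Z ( [X [X [Y [Z id]]] :: [Y [Z id]]] )]]]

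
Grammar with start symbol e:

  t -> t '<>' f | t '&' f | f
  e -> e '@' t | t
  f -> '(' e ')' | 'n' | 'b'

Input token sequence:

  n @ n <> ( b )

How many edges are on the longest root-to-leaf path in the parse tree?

6

[e [e [t [f n]]] @ [t [t [f n]] <> [f ( [e [t [f b]]] )]]]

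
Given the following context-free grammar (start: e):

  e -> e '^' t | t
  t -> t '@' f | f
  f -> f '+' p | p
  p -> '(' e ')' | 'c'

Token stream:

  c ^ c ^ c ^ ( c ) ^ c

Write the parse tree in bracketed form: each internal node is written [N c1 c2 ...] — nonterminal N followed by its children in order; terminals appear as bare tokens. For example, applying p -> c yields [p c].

[e [e [e [e [e [t [f [p c]]]] ^ [t [f [p c]]]] ^ [t [f [p c]]]] ^ [t [f [p ( [e [t [f [p c]]]] )]]]] ^ [t [f [p c]]]]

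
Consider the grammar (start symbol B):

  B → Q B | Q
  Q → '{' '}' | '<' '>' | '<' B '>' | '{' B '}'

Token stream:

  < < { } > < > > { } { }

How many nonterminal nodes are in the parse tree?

[B [Q < [B [Q < [B [Q { }]] >] [B [Q < >]]] >] [B [Q { }] [B [Q { }]]]]

12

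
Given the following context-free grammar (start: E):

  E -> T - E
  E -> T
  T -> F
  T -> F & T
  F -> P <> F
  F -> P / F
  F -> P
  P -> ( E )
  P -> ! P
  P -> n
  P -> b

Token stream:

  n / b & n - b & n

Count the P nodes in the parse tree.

5

[E [T [F [P n] / [F [P b]]] & [T [F [P n]]]] - [E [T [F [P b]] & [T [F [P n]]]]]]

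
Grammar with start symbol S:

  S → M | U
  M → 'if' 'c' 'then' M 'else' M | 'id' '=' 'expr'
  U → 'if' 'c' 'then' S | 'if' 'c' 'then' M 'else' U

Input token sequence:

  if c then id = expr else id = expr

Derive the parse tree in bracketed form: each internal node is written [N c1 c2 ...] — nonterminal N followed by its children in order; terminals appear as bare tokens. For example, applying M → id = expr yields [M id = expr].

S
M
if c then M else M
if c then id = expr else M
if c then id = expr else id = expr

[S [M if c then [M id = expr] else [M id = expr]]]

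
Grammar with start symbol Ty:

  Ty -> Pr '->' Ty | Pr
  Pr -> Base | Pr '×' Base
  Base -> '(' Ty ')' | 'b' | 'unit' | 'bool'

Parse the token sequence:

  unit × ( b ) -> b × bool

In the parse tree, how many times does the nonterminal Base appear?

5

[Ty [Pr [Pr [Base unit]] × [Base ( [Ty [Pr [Base b]]] )]] -> [Ty [Pr [Pr [Base b]] × [Base bool]]]]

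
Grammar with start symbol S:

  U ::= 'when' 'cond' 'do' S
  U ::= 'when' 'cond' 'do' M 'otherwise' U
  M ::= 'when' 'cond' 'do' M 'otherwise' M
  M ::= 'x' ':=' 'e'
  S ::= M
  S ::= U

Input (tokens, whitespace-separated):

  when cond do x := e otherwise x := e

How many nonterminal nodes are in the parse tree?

[S [M when cond do [M x := e] otherwise [M x := e]]]

4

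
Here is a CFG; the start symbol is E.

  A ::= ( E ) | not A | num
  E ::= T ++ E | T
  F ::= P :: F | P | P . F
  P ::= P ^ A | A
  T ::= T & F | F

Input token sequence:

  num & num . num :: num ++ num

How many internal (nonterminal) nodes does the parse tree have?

[E [T [T [F [P [A num]]]] & [F [P [A num]] . [F [P [A num]] :: [F [P [A num]]]]]] ++ [E [T [F [P [A num]]]]]]

20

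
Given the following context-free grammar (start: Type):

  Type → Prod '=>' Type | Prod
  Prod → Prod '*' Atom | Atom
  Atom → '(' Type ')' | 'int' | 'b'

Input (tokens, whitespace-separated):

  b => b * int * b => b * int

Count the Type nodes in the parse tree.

[Type [Prod [Atom b]] => [Type [Prod [Prod [Prod [Atom b]] * [Atom int]] * [Atom b]] => [Type [Prod [Prod [Atom b]] * [Atom int]]]]]

3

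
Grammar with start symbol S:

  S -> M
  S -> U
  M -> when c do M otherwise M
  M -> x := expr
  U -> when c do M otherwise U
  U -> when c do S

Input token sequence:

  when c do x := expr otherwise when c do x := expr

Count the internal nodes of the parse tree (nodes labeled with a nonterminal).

[S [U when c do [M x := expr] otherwise [U when c do [S [M x := expr]]]]]

6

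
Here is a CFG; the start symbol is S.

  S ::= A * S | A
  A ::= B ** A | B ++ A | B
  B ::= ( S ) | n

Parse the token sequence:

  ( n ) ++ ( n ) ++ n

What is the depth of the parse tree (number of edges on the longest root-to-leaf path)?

7

[S [A [B ( [S [A [B n]]] )] ++ [A [B ( [S [A [B n]]] )] ++ [A [B n]]]]]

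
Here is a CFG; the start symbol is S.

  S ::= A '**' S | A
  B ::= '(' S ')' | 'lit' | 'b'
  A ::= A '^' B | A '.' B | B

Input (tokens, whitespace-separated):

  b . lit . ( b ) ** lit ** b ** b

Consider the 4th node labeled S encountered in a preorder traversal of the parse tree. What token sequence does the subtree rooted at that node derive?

[S [A [A [A [B b]] . [B lit]] . [B ( [S [A [B b]]] )]] ** [S [A [B lit]] ** [S [A [B b]] ** [S [A [B b]]]]]]

b ** b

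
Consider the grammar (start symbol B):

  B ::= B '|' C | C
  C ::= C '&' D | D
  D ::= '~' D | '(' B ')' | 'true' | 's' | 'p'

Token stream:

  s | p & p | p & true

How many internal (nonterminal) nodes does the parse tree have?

13

[B [B [B [C [D s]]] | [C [C [D p]] & [D p]]] | [C [C [D p]] & [D true]]]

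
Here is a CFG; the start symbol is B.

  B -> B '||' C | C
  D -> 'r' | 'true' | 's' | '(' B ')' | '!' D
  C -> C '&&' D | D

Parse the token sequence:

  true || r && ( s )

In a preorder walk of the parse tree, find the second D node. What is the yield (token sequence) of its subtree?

[B [B [C [D true]]] || [C [C [D r]] && [D ( [B [C [D s]]] )]]]

r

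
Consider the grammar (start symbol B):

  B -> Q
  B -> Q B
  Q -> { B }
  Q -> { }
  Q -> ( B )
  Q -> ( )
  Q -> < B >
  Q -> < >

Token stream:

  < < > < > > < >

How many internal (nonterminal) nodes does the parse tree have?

[B [Q < [B [Q < >] [B [Q < >]]] >] [B [Q < >]]]

8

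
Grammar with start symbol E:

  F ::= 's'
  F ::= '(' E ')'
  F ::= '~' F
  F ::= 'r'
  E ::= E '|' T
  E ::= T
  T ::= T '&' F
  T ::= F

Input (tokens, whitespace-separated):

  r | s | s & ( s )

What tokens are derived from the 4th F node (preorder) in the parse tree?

[E [E [E [T [F r]]] | [T [F s]]] | [T [T [F s]] & [F ( [E [T [F s]]] )]]]

( s )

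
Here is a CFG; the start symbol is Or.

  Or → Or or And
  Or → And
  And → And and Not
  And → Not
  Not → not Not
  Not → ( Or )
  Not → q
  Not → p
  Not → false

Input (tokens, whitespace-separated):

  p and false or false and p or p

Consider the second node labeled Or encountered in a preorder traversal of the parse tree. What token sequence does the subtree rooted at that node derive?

p and false or false and p

[Or [Or [Or [And [And [Not p]] and [Not false]]] or [And [And [Not false]] and [Not p]]] or [And [Not p]]]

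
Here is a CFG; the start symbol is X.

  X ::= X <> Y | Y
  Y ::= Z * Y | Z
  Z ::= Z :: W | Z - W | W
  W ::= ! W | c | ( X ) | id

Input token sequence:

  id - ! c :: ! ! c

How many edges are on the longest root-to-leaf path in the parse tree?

6

[X [Y [Z [Z [Z [W id]] - [W ! [W c]]] :: [W ! [W ! [W c]]]]]]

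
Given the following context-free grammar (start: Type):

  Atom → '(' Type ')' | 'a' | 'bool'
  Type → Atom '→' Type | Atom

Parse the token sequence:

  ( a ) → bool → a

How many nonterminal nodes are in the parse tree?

8

[Type [Atom ( [Type [Atom a]] )] → [Type [Atom bool] → [Type [Atom a]]]]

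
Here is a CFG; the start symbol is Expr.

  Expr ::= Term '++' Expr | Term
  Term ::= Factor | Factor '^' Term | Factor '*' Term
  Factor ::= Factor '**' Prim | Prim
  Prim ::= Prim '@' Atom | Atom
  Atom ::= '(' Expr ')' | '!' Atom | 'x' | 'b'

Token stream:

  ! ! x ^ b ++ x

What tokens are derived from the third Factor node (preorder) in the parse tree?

[Expr [Term [Factor [Prim [Atom ! [Atom ! [Atom x]]]]] ^ [Term [Factor [Prim [Atom b]]]]] ++ [Expr [Term [Factor [Prim [Atom x]]]]]]

x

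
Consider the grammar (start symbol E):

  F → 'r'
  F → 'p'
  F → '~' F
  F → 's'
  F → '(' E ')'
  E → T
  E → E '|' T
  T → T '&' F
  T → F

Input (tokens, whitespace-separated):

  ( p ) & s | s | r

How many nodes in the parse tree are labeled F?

[E [E [E [T [T [F ( [E [T [F p]]] )]] & [F s]]] | [T [F s]]] | [T [F r]]]

5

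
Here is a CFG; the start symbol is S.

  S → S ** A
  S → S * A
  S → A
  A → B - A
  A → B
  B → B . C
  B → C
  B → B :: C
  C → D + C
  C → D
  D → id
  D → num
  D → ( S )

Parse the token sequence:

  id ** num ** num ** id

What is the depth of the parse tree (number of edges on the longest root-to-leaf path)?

[S [S [S [S [A [B [C [D id]]]]] ** [A [B [C [D num]]]]] ** [A [B [C [D num]]]]] ** [A [B [C [D id]]]]]

8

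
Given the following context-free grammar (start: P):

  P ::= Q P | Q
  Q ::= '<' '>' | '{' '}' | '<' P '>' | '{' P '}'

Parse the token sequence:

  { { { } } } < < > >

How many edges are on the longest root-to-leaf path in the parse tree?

6

[P [Q { [P [Q { [P [Q { }]] }]] }] [P [Q < [P [Q < >]] >]]]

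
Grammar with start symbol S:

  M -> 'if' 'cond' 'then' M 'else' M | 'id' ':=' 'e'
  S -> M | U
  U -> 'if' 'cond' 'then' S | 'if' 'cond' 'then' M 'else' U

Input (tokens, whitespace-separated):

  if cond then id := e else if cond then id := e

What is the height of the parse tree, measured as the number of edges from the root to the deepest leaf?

[S [U if cond then [M id := e] else [U if cond then [S [M id := e]]]]]

5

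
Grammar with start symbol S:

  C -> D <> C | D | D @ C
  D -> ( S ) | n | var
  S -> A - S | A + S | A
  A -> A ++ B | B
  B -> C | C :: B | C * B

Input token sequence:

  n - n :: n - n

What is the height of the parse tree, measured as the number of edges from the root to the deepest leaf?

[S [A [B [C [D n]]]] - [S [A [B [C [D n]] :: [B [C [D n]]]]] - [S [A [B [C [D n]]]]]]]

7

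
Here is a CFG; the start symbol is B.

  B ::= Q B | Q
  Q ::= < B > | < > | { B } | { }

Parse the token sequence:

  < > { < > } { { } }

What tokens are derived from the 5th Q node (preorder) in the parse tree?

[B [Q < >] [B [Q { [B [Q < >]] }] [B [Q { [B [Q { }]] }]]]]

{ }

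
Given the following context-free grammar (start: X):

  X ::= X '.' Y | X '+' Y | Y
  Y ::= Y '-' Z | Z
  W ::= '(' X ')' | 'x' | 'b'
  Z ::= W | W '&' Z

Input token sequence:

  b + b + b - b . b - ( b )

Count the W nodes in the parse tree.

7

[X [X [X [X [Y [Z [W b]]]] + [Y [Z [W b]]]] + [Y [Y [Z [W b]]] - [Z [W b]]]] . [Y [Y [Z [W b]]] - [Z [W ( [X [Y [Z [W b]]]] )]]]]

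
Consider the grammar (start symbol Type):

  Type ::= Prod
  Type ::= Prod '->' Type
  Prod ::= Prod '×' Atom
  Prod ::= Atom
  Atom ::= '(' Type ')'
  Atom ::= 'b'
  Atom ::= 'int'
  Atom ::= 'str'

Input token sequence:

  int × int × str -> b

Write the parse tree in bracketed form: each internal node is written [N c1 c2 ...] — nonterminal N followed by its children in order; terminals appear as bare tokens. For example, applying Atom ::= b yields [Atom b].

[Type [Prod [Prod [Prod [Atom int]] × [Atom int]] × [Atom str]] -> [Type [Prod [Atom b]]]]

Type
Prod -> Type
Prod × Atom -> Type
Prod × Atom × Atom -> Type
Atom × Atom × Atom -> Type
int × Atom × Atom -> Type
int × int × Atom -> Type
int × int × str -> Type
int × int × str -> Prod
int × int × str -> Atom
int × int × str -> b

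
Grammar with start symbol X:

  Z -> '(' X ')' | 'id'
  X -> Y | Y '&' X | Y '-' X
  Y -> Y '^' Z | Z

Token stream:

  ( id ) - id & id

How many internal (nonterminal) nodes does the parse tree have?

[X [Y [Z ( [X [Y [Z id]]] )]] - [X [Y [Z id]] & [X [Y [Z id]]]]]

12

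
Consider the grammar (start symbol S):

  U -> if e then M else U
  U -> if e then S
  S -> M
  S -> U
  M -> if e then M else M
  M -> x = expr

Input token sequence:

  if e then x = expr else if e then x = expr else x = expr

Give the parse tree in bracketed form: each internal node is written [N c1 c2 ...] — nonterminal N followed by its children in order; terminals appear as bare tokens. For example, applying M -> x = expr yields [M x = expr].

S
M
if e then M else M
if e then x = expr else M
if e then x = expr else if e then M else M
if e then x = expr else if e then x = expr else M
if e then x = expr else if e then x = expr else x = expr

[S [M if e then [M x = expr] else [M if e then [M x = expr] else [M x = expr]]]]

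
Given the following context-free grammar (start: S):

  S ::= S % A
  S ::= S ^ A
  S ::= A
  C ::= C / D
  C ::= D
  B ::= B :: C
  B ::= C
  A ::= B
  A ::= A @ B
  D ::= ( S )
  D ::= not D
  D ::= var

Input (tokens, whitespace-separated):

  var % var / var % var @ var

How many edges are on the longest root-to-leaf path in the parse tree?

7

[S [S [S [A [B [C [D var]]]]] % [A [B [C [C [D var]] / [D var]]]]] % [A [A [B [C [D var]]]] @ [B [C [D var]]]]]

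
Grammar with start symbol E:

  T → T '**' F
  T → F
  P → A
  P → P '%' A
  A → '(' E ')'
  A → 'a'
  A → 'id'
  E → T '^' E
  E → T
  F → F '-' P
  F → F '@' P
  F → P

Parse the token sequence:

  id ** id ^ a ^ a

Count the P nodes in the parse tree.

[E [T [T [F [P [A id]]]] ** [F [P [A id]]]] ^ [E [T [F [P [A a]]]] ^ [E [T [F [P [A a]]]]]]]

4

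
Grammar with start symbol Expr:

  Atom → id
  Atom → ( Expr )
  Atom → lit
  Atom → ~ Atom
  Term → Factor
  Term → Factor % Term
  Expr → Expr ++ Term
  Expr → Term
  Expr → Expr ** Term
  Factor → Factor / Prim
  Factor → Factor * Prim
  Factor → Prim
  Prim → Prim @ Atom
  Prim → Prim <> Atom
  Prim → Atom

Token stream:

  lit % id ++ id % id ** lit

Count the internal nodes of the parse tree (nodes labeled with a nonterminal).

[Expr [Expr [Expr [Term [Factor [Prim [Atom lit]]] % [Term [Factor [Prim [Atom id]]]]]] ++ [Term [Factor [Prim [Atom id]]] % [Term [Factor [Prim [Atom id]]]]]] ** [Term [Factor [Prim [Atom lit]]]]]

23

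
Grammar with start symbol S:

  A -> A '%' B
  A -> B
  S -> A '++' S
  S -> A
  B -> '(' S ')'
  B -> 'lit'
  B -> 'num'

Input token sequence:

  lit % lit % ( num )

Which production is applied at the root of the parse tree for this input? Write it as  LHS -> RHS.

[S [A [A [A [B lit]] % [B lit]] % [B ( [S [A [B num]]] )]]]

S -> A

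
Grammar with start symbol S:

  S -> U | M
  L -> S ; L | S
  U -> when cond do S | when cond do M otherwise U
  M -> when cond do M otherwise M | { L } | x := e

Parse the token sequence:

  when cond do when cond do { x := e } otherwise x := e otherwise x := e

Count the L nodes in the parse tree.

1

[S [M when cond do [M when cond do [M { [L [S [M x := e]]] }] otherwise [M x := e]] otherwise [M x := e]]]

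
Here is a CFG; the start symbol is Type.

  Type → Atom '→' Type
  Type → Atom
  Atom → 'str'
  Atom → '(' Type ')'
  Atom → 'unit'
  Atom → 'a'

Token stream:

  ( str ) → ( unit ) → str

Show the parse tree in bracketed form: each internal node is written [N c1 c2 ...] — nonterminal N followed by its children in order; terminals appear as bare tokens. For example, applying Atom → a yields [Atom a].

Type
Atom → Type
( Type ) → Type
( Atom ) → Type
( str ) → Type
( str ) → Atom → Type
( str ) → ( Type ) → Type
( str ) → ( Atom ) → Type
( str ) → ( unit ) → Type
( str ) → ( unit ) → Atom
( str ) → ( unit ) → str

[Type [Atom ( [Type [Atom str]] )] → [Type [Atom ( [Type [Atom unit]] )] → [Type [Atom str]]]]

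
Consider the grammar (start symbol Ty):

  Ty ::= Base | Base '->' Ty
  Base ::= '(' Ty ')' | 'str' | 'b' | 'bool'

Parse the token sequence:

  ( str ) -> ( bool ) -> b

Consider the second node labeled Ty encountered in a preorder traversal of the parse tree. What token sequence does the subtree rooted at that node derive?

[Ty [Base ( [Ty [Base str]] )] -> [Ty [Base ( [Ty [Base bool]] )] -> [Ty [Base b]]]]

str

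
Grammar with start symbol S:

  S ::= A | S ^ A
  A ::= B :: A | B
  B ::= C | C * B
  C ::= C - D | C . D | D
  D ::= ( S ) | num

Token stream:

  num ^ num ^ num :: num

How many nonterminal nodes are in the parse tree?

[S [S [S [A [B [C [D num]]]]] ^ [A [B [C [D num]]]]] ^ [A [B [C [D num]]] :: [A [B [C [D num]]]]]]

19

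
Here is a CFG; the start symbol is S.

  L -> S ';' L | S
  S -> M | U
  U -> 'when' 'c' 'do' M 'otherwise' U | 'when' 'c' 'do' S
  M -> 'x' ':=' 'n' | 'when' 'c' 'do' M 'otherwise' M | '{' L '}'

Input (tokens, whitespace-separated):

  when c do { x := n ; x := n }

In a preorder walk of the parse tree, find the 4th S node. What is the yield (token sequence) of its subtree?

[S [U when c do [S [M { [L [S [M x := n]] ; [L [S [M x := n]]]] }]]]]

x := n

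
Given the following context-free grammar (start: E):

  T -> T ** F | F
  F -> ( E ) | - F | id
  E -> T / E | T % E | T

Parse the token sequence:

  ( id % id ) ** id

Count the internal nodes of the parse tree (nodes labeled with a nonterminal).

[E [T [T [F ( [E [T [F id]] % [E [T [F id]]]] )]] ** [F id]]]

11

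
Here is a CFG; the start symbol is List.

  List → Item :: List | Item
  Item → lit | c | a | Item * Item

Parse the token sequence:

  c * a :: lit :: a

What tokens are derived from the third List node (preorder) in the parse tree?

a

[List [Item [Item c] * [Item a]] :: [List [Item lit] :: [List [Item a]]]]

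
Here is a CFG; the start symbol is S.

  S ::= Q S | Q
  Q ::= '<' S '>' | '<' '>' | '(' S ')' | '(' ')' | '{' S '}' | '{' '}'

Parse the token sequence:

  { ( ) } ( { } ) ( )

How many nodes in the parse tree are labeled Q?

5

[S [Q { [S [Q ( )]] }] [S [Q ( [S [Q { }]] )] [S [Q ( )]]]]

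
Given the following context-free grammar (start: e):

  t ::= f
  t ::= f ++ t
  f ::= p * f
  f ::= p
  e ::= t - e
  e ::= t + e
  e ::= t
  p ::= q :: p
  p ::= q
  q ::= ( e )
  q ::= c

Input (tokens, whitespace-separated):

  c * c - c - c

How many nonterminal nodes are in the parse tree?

18

[e [t [f [p [q c]] * [f [p [q c]]]]] - [e [t [f [p [q c]]]] - [e [t [f [p [q c]]]]]]]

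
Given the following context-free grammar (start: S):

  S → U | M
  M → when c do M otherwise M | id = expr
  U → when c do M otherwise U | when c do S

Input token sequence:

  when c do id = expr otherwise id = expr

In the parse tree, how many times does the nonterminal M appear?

[S [M when c do [M id = expr] otherwise [M id = expr]]]

3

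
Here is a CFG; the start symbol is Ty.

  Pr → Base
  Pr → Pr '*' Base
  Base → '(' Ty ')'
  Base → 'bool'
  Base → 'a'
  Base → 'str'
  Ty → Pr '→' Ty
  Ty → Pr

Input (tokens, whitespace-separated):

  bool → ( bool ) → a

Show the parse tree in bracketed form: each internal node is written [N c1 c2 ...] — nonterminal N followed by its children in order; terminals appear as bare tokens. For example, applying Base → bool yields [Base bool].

[Ty [Pr [Base bool]] → [Ty [Pr [Base ( [Ty [Pr [Base bool]]] )]] → [Ty [Pr [Base a]]]]]

Ty
Pr → Ty
Base → Ty
bool → Ty
bool → Pr → Ty
bool → Base → Ty
bool → ( Ty ) → Ty
bool → ( Pr ) → Ty
bool → ( Base ) → Ty
bool → ( bool ) → Ty
bool → ( bool ) → Pr
bool → ( bool ) → Base
bool → ( bool ) → a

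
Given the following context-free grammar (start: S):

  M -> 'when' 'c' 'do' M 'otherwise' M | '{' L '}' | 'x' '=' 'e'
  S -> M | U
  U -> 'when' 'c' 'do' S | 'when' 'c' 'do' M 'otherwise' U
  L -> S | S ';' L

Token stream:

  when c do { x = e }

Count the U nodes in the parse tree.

[S [U when c do [S [M { [L [S [M x = e]]] }]]]]

1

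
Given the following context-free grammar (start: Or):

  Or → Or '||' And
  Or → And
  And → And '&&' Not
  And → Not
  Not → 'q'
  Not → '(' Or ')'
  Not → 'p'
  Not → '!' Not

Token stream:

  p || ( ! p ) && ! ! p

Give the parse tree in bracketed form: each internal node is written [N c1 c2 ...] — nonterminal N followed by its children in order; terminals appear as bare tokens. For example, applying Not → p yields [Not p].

Or
Or || And
And || And
Not || And
p || And
p || And && Not
p || Not && Not
p || ( Or ) && Not
p || ( And ) && Not
p || ( Not ) && Not
p || ( ! Not ) && Not
p || ( ! p ) && Not
p || ( ! p ) && ! Not
p || ( ! p ) && ! ! Not
p || ( ! p ) && ! ! p

[Or [Or [And [Not p]]] || [And [And [Not ( [Or [And [Not ! [Not p]]]] )]] && [Not ! [Not ! [Not p]]]]]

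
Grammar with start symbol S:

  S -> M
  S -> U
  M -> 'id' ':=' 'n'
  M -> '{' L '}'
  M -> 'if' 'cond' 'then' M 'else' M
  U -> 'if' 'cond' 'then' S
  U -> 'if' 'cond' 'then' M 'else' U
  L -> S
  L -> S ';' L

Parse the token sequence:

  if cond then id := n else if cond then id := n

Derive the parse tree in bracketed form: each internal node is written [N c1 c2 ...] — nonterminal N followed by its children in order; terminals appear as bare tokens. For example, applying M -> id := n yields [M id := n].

S
U
if cond then M else U
if cond then id := n else U
if cond then id := n else if cond then S
if cond then id := n else if cond then M
if cond then id := n else if cond then id := n

[S [U if cond then [M id := n] else [U if cond then [S [M id := n]]]]]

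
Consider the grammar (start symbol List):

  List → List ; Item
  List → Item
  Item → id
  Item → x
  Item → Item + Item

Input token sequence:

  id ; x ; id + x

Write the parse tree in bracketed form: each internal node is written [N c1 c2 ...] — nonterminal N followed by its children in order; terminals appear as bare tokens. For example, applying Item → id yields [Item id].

List
List ; Item
List ; Item ; Item
Item ; Item ; Item
id ; Item ; Item
id ; x ; Item
id ; x ; Item + Item
id ; x ; id + Item
id ; x ; id + x

[List [List [List [Item id]] ; [Item x]] ; [Item [Item id] + [Item x]]]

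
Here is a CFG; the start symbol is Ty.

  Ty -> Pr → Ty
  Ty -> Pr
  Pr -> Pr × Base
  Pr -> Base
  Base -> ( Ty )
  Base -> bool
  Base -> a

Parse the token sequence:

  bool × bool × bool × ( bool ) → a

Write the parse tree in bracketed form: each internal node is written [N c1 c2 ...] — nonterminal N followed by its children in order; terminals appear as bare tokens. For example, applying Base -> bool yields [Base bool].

Ty
Pr → Ty
Pr × Base → Ty
Pr × Base × Base → Ty
Pr × Base × Base × Base → Ty
Base × Base × Base × Base → Ty
bool × Base × Base × Base → Ty
bool × bool × Base × Base → Ty
bool × bool × bool × Base → Ty
bool × bool × bool × ( Ty ) → Ty
bool × bool × bool × ( Pr ) → Ty
bool × bool × bool × ( Base ) → Ty
bool × bool × bool × ( bool ) → Ty
bool × bool × bool × ( bool ) → Pr
bool × bool × bool × ( bool ) → Base
bool × bool × bool × ( bool ) → a

[Ty [Pr [Pr [Pr [Pr [Base bool]] × [Base bool]] × [Base bool]] × [Base ( [Ty [Pr [Base bool]]] )]] → [Ty [Pr [Base a]]]]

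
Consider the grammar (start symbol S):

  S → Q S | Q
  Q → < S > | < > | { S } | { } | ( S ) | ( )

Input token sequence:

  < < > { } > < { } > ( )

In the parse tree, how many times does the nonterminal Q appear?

[S [Q < [S [Q < >] [S [Q { }]]] >] [S [Q < [S [Q { }]] >] [S [Q ( )]]]]

6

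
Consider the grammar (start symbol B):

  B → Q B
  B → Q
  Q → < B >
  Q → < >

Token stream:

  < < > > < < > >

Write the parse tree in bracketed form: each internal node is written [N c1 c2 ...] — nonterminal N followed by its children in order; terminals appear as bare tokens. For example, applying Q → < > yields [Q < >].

B
Q B
< B > B
< Q > B
< < > > B
< < > > Q
< < > > < B >
< < > > < Q >
< < > > < < > >

[B [Q < [B [Q < >]] >] [B [Q < [B [Q < >]] >]]]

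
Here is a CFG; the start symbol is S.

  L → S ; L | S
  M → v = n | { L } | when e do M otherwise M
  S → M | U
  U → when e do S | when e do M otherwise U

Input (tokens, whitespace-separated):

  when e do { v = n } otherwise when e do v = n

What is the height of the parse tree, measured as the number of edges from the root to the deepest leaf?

6

[S [U when e do [M { [L [S [M v = n]]] }] otherwise [U when e do [S [M v = n]]]]]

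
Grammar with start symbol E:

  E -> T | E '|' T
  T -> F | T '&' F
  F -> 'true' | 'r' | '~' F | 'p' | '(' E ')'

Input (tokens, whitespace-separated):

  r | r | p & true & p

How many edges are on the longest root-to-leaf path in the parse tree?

[E [E [E [T [F r]]] | [T [F r]]] | [T [T [T [F p]] & [F true]] & [F p]]]

5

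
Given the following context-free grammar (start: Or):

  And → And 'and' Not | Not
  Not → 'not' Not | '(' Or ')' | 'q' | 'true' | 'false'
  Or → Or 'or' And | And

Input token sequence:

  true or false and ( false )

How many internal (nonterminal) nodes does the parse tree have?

[Or [Or [And [Not true]]] or [And [And [Not false]] and [Not ( [Or [And [Not false]]] )]]]

11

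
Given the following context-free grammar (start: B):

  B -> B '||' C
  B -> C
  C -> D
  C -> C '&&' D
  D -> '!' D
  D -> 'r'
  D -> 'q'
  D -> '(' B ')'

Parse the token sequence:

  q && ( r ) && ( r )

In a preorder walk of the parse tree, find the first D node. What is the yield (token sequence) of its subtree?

q

[B [C [C [C [D q]] && [D ( [B [C [D r]]] )]] && [D ( [B [C [D r]]] )]]]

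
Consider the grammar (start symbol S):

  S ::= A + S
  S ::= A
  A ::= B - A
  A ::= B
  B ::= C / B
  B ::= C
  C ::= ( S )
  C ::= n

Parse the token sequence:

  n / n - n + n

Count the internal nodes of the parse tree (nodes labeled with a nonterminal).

[S [A [B [C n] / [B [C n]]] - [A [B [C n]]]] + [S [A [B [C n]]]]]

13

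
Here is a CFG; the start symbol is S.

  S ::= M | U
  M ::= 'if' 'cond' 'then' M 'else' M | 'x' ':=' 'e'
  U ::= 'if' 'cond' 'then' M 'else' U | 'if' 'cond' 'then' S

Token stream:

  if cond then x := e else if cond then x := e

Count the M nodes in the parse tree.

[S [U if cond then [M x := e] else [U if cond then [S [M x := e]]]]]

2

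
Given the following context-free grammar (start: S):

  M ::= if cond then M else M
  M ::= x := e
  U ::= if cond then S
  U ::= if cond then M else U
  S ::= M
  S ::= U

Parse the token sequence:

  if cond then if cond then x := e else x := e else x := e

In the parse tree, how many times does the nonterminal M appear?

[S [M if cond then [M if cond then [M x := e] else [M x := e]] else [M x := e]]]

5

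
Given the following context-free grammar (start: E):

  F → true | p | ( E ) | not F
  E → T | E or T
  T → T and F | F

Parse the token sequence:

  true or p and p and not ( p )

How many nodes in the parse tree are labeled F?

6

[E [E [T [F true]]] or [T [T [T [F p]] and [F p]] and [F not [F ( [E [T [F p]]] )]]]]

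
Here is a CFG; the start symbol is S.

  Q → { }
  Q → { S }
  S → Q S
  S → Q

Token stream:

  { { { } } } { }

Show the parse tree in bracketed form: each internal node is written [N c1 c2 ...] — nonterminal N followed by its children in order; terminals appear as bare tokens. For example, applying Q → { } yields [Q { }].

S
Q S
{ S } S
{ Q } S
{ { S } } S
{ { Q } } S
{ { { } } } S
{ { { } } } Q
{ { { } } } { }

[S [Q { [S [Q { [S [Q { }]] }]] }] [S [Q { }]]]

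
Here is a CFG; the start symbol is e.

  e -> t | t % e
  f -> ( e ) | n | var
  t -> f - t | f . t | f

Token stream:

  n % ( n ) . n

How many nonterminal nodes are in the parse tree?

11

[e [t [f n]] % [e [t [f ( [e [t [f n]]] )] . [t [f n]]]]]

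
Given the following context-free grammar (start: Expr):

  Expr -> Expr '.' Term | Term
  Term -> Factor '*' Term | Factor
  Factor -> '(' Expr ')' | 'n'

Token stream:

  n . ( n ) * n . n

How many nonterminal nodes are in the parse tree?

[Expr [Expr [Expr [Term [Factor n]]] . [Term [Factor ( [Expr [Term [Factor n]]] )] * [Term [Factor n]]]] . [Term [Factor n]]]

14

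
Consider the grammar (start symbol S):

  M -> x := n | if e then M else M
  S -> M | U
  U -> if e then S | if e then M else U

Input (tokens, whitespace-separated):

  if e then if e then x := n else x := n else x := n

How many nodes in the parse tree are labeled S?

[S [M if e then [M if e then [M x := n] else [M x := n]] else [M x := n]]]

1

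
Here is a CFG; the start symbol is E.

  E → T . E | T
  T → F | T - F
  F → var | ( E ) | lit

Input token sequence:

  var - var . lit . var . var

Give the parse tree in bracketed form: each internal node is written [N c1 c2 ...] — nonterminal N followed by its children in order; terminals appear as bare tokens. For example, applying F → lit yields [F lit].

E
T . E
T - F . E
F - F . E
var - F . E
var - var . E
var - var . T . E
var - var . F . E
var - var . lit . E
var - var . lit . T . E
var - var . lit . F . E
var - var . lit . var . E
var - var . lit . var . T
var - var . lit . var . F
var - var . lit . var . var

[E [T [T [F var]] - [F var]] . [E [T [F lit]] . [E [T [F var]] . [E [T [F var]]]]]]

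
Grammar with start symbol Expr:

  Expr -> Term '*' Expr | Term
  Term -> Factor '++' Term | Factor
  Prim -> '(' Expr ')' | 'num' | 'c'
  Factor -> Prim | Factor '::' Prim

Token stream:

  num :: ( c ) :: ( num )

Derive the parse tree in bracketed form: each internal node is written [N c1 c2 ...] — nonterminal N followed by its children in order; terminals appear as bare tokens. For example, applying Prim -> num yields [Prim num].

Expr
Term
Factor
Factor :: Prim
Factor :: Prim :: Prim
Prim :: Prim :: Prim
num :: Prim :: Prim
num :: ( Expr ) :: Prim
num :: ( Term ) :: Prim
num :: ( Factor ) :: Prim
num :: ( Prim ) :: Prim
num :: ( c ) :: Prim
num :: ( c ) :: ( Expr )
num :: ( c ) :: ( Term )
num :: ( c ) :: ( Factor )
num :: ( c ) :: ( Prim )
num :: ( c ) :: ( num )

[Expr [Term [Factor [Factor [Factor [Prim num]] :: [Prim ( [Expr [Term [Factor [Prim c]]]] )]] :: [Prim ( [Expr [Term [Factor [Prim num]]]] )]]]]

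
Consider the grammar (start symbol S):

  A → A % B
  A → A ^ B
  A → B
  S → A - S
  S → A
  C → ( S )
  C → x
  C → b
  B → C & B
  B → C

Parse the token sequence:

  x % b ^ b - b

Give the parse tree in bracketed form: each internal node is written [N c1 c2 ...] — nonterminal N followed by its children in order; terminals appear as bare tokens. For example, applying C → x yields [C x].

[S [A [A [A [B [C x]]] % [B [C b]]] ^ [B [C b]]] - [S [A [B [C b]]]]]

S
A - S
A ^ B - S
A % B ^ B - S
B % B ^ B - S
C % B ^ B - S
x % B ^ B - S
x % C ^ B - S
x % b ^ B - S
x % b ^ C - S
x % b ^ b - S
x % b ^ b - A
x % b ^ b - B
x % b ^ b - C
x % b ^ b - b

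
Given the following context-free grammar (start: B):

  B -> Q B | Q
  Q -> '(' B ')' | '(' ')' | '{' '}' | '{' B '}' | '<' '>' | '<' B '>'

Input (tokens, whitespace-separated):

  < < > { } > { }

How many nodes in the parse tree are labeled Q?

[B [Q < [B [Q < >] [B [Q { }]]] >] [B [Q { }]]]

4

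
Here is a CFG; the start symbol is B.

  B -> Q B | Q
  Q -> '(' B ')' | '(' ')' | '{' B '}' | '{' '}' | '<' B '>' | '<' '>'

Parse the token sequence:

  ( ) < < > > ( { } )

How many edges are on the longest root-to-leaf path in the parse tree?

6

[B [Q ( )] [B [Q < [B [Q < >]] >] [B [Q ( [B [Q { }]] )]]]]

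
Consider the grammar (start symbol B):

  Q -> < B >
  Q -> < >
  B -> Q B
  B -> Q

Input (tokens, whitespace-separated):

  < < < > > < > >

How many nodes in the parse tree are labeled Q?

[B [Q < [B [Q < [B [Q < >]] >] [B [Q < >]]] >]]

4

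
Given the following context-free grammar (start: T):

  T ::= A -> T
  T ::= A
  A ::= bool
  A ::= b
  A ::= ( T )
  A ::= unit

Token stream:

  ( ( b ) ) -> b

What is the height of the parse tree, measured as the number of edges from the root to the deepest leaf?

6

[T [A ( [T [A ( [T [A b]] )]] )] -> [T [A b]]]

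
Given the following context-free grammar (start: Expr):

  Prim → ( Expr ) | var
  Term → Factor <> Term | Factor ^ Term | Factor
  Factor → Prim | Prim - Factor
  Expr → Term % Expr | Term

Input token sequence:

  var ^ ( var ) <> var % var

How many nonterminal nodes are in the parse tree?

18

[Expr [Term [Factor [Prim var]] ^ [Term [Factor [Prim ( [Expr [Term [Factor [Prim var]]]] )]] <> [Term [Factor [Prim var]]]]] % [Expr [Term [Factor [Prim var]]]]]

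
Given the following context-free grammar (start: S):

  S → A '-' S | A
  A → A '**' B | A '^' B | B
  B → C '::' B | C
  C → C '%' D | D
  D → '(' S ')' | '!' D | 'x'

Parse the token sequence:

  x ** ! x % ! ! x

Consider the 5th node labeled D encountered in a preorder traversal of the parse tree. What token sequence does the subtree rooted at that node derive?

[S [A [A [B [C [D x]]]] ** [B [C [C [D ! [D x]]] % [D ! [D ! [D x]]]]]]]

! x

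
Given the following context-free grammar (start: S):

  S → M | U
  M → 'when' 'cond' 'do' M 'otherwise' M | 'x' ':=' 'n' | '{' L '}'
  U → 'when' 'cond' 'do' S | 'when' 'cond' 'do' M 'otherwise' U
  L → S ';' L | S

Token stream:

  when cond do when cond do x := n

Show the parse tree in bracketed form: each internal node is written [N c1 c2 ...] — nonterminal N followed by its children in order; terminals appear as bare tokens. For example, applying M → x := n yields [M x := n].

S
U
when cond do S
when cond do U
when cond do when cond do S
when cond do when cond do M
when cond do when cond do x := n

[S [U when cond do [S [U when cond do [S [M x := n]]]]]]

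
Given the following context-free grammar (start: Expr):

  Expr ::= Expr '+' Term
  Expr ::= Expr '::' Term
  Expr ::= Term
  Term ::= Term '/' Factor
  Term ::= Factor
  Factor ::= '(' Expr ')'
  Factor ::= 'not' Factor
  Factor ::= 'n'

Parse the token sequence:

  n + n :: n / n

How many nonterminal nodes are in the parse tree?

11

[Expr [Expr [Expr [Term [Factor n]]] + [Term [Factor n]]] :: [Term [Term [Factor n]] / [Factor n]]]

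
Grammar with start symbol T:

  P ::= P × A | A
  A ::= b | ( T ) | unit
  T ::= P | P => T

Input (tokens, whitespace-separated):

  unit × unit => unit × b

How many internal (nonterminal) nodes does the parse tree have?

10

[T [P [P [A unit]] × [A unit]] => [T [P [P [A unit]] × [A b]]]]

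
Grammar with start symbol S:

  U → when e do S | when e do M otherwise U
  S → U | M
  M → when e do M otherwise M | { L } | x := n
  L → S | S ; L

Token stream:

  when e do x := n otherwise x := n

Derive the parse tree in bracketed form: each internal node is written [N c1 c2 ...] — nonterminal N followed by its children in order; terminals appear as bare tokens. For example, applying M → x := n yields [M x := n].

S
M
when e do M otherwise M
when e do x := n otherwise M
when e do x := n otherwise x := n

[S [M when e do [M x := n] otherwise [M x := n]]]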